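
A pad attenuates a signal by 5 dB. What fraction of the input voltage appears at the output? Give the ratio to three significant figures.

0.562

Voltage ratio = 10^(dB/20).
10^(-5/20) = 10^(-0.2500) = 0.562.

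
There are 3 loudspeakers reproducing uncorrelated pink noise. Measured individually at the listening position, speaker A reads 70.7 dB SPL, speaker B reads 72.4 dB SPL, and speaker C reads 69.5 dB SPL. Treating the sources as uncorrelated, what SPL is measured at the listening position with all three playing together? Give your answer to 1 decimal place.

75.8 dB SPL

Uncorrelated sources add in intensity (power), not in dB.
L_total = 10·log₁₀(10^(70.7/10) + 10^(72.4/10) + 10^(69.5/10)) = 10·log₁₀(38040000) = 75.8 dB SPL.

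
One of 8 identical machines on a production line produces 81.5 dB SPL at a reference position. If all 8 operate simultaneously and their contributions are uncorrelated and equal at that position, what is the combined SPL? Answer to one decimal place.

8 equal incoherent sources raise the level by 10·log₁₀(8) = 9.03 dB.
L_total = 81.5 + 9.03 = 90.5 dB SPL.

90.5 dB SPL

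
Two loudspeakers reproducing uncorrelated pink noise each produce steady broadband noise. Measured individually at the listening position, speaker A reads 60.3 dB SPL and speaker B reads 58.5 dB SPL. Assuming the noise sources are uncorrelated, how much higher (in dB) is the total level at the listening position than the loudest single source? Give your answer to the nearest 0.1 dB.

2.2 dB

Uncorrelated sources add in intensity (power), not in dB.
L_total = 10·log₁₀(10^(60.3/10) + 10^(58.5/10)) = 62.50 dB SPL.
Excess over the loudest (60.3 dB): 62.50 − 60.3 = 2.2 dB.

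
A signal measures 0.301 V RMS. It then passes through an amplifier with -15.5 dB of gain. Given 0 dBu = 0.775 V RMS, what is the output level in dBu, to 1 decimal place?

-23.7 dBu

Input level: 20·log₁₀(0.301/0.775) = -8.21 dBu.
Output: -8.21 − 15.5 = -23.7 dBu.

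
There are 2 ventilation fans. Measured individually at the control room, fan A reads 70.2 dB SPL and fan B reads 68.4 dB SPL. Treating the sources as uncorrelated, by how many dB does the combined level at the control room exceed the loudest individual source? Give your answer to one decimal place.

Incoherent sources sum as intensities:
L_total = 10·log₁₀(10^(70.2/10) + 10^(68.4/10)) = 72.40 dB SPL.
Excess over the loudest (70.2 dB): 72.40 − 70.2 = 2.2 dB.

2.2 dB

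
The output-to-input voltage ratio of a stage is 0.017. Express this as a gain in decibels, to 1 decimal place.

-35.4 dB

Voltage ratio → dB uses the 20·log₁₀ form:
20·log₁₀(0.017) = -35.4 dB.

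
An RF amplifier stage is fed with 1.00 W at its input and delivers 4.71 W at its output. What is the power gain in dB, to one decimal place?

6.7 dB

Power is a power quantity, so gain = 10·log₁₀(P_out/P_in).
10·log₁₀(4.71/1.00) = 10·log₁₀(4.710) = 6.7 dB.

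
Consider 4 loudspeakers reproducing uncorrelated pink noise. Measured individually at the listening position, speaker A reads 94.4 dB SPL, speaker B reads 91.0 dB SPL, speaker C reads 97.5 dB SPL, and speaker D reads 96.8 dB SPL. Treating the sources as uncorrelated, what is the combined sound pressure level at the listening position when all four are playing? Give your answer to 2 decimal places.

101.59 dB SPL

Add the sources as powers (linear), then convert back to dB:
L_total = 10·log₁₀(10^(94.4/10) + 10^(91.0/10) + 10^(97.5/10) + 10^(96.8/10)) = 10·log₁₀(14423000000) = 101.59 dB SPL.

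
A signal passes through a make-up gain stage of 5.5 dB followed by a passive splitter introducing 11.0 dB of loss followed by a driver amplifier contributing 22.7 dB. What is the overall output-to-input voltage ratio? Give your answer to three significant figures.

Net gain = 5.5 + (−11.0) + 22.7 = 17.2 dB.
Voltage ratio = 10^(17.2/20) = 7.24.

7.24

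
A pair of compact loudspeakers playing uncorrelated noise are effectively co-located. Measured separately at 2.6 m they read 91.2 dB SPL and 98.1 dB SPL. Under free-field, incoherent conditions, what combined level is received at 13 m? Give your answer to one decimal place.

84.9 dB SPL

Combined at 2.6 m: 10·log₁₀(10^(91.2/10)+10^(98.1/10)) = 98.91 dB SPL.
Then apply −20·log₁₀(13/2.6) = -13.98 dB → 84.9 dB SPL.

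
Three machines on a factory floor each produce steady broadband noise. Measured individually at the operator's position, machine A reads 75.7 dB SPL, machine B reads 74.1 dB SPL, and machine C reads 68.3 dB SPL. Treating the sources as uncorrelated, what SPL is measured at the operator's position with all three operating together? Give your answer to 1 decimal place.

78.4 dB SPL

Uncorrelated sources add in intensity (power), not in dB.
L_total = 10·log₁₀(10^(75.7/10) + 10^(74.1/10) + 10^(68.3/10)) = 10·log₁₀(69620000) = 78.4 dB SPL.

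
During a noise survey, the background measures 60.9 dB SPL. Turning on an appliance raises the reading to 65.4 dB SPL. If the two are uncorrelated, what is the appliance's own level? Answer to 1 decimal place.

63.5 dB SPL

Background correction is a power subtraction:
L_src = 10·log₁₀(10^(65.4/10) − 10^(60.9/10)) = 10·log₁₀(2237000) = 63.5 dB SPL.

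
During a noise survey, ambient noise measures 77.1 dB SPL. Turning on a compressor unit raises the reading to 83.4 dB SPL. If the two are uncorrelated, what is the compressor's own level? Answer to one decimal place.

Remove the background by subtracting linear intensities:
L_src = 10·log₁₀(10^(83.4/10) − 10^(77.1/10)) = 10·log₁₀(167500000) = 82.2 dB SPL.

82.2 dB SPL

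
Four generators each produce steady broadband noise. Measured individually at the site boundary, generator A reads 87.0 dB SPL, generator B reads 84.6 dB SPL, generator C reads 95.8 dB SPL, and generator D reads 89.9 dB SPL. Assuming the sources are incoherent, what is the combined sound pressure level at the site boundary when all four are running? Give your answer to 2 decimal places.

Add the sources as powers (linear), then convert back to dB:
L_total = 10·log₁₀(10^(87.0/10) + 10^(84.6/10) + 10^(95.8/10) + 10^(89.9/10)) = 10·log₁₀(5569000000) = 97.46 dB SPL.

97.46 dB SPL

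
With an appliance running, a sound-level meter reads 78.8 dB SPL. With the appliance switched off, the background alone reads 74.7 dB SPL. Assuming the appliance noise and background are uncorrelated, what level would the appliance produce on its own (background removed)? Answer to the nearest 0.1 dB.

Subtract intensities: L_src = 10·log₁₀(10^(L_total/10) − 10^(L_bg/10)).
L_src = 10·log₁₀(10^(78.8/10) − 10^(74.7/10)) = 10·log₁₀(46350000) = 76.7 dB SPL.

76.7 dB SPL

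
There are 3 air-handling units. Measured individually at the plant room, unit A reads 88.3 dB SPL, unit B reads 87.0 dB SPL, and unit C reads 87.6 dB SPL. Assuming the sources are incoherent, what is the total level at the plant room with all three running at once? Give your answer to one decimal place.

92.4 dB SPL

Add the sources as powers (linear), then convert back to dB:
L_total = 10·log₁₀(10^(88.3/10) + 10^(87.0/10) + 10^(87.6/10)) = 10·log₁₀(1753000000) = 92.4 dB SPL.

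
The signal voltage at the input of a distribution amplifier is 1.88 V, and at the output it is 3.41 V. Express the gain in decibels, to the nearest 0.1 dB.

5.2 dB

Voltage ratio → dB uses the 20·log₁₀ form:
20·log₁₀(3.41/1.88) = 20·log₁₀(1.814) = 5.2 dB.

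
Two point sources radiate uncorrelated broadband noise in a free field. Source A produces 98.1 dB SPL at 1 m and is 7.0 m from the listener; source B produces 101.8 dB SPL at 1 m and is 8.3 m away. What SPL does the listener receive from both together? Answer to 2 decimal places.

At the listener: L_A = 98.1 − 20·log₁₀(7.0) = 81.198 dB; L_B = 101.8 − 20·log₁₀(8.3) = 83.418 dB.
Combined: 10·log₁₀(10^(81.198/10)+10^(83.418/10)) = 85.46 dB SPL.

85.46 dB SPL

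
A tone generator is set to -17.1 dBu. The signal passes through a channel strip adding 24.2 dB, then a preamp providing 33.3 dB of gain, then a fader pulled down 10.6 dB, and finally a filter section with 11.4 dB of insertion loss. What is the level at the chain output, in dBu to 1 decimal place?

+18.4 dBu

In dB, series stages simply add:
-17.1 + 24.2 + 33.3 − 10.6 − 11.4 = +18.4 dBu.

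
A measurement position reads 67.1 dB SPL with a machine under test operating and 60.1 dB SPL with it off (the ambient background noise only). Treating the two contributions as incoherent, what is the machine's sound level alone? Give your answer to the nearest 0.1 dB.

Remove the background by subtracting linear intensities:
L_src = 10·log₁₀(10^(67.1/10) − 10^(60.1/10)) = 10·log₁₀(4105000) = 66.1 dB SPL.

66.1 dB SPL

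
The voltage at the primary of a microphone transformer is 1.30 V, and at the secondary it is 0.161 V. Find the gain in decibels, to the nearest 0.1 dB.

-18.1 dB

For a voltage ratio, dB = 20·log₁₀(V₂/V₁).
20·log₁₀(0.161/1.30) = 20·log₁₀(0.1238) = -18.1 dB.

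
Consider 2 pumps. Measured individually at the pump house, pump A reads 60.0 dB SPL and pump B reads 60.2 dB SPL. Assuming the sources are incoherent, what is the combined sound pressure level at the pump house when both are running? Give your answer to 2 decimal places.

63.11 dB SPL

Uncorrelated sources add in intensity (power), not in dB.
L_total = 10·log₁₀(10^(60.0/10) + 10^(60.2/10)) = 10·log₁₀(2047000) = 63.11 dB SPL.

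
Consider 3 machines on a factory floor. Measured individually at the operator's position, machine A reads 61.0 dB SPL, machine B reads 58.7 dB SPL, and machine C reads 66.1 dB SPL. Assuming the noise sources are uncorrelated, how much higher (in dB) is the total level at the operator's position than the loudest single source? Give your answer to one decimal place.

Add the sources as powers (linear), then convert back to dB:
L_total = 10·log₁₀(10^(61.0/10) + 10^(58.7/10) + 10^(66.1/10)) = 67.83 dB SPL.
Excess over the loudest (66.1 dB): 67.83 − 66.1 = 1.7 dB.

1.7 dB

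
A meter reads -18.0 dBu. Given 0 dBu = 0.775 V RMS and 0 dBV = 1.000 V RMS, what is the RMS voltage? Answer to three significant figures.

V = 0.775 V × 10^(-18.0/20).
= 0.775 × 0.1259 = 0.0976 V.

0.0976 V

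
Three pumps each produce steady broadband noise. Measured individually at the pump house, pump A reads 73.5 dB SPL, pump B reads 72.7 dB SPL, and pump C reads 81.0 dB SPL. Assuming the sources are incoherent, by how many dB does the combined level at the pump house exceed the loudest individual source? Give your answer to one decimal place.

1.2 dB

Incoherent sources sum as intensities:
L_total = 10·log₁₀(10^(73.5/10) + 10^(72.7/10) + 10^(81.0/10)) = 82.22 dB SPL.
Excess over the loudest (81.0 dB): 82.22 − 81.0 = 1.2 dB.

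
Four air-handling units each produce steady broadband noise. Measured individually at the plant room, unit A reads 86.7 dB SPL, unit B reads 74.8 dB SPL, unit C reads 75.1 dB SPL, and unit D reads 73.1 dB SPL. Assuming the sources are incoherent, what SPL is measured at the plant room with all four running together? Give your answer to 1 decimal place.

87.4 dB SPL

Add the sources as powers (linear), then convert back to dB:
L_total = 10·log₁₀(10^(86.7/10) + 10^(74.8/10) + 10^(75.1/10) + 10^(73.1/10)) = 10·log₁₀(550700000) = 87.4 dB SPL.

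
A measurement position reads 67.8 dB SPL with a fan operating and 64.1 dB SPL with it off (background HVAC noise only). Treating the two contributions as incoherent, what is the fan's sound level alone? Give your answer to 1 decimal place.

65.4 dB SPL

Subtract intensities: L_src = 10·log₁₀(10^(L_total/10) − 10^(L_bg/10)).
L_src = 10·log₁₀(10^(67.8/10) − 10^(64.1/10)) = 10·log₁₀(3455000) = 65.4 dB SPL.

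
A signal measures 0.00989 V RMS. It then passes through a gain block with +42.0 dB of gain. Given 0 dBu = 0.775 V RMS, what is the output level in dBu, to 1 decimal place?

Input level: 20·log₁₀(0.00989/0.775) = -37.88 dBu.
Output: -37.88 + 42.0 = +4.1 dBu.

+4.1 dBu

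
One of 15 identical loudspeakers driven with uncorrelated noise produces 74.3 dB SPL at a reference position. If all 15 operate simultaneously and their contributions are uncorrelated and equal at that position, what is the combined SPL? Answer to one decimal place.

86.1 dB SPL

15 equal incoherent sources raise the level by 10·log₁₀(15) = 11.76 dB.
L_total = 74.3 + 11.76 = 86.1 dB SPL.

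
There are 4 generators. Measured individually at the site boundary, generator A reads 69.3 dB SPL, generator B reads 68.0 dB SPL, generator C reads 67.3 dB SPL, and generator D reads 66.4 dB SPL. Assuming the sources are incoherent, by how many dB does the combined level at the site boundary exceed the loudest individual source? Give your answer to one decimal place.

Add the sources as powers (linear), then convert back to dB:
L_total = 10·log₁₀(10^(69.3/10) + 10^(68.0/10) + 10^(67.3/10) + 10^(66.4/10)) = 73.90 dB SPL.
Excess over the loudest (69.3 dB): 73.90 − 69.3 = 4.6 dB.

4.6 dB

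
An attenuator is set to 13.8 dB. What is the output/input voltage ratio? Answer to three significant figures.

Voltage ratio = 10^(dB/20).
10^(-13.8/20) = 10^(-0.6900) = 0.204.

0.204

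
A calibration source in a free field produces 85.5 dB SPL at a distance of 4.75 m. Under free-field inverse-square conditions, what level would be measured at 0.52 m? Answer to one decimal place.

Inverse-square spreading gives ΔL = −20·log₁₀(d₂/d₁).
ΔL = −20·log₁₀(0.52/4.75) = 19.21 dB, so L₂ = 85.5 + (19.21) = 104.7 dB SPL.

104.7 dB SPL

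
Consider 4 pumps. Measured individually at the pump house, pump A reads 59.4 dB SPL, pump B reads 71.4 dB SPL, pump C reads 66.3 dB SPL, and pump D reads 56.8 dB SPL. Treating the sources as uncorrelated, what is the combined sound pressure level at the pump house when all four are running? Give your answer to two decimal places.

72.88 dB SPL

Incoherent sources sum as intensities:
L_total = 10·log₁₀(10^(59.4/10) + 10^(71.4/10) + 10^(66.3/10) + 10^(56.8/10)) = 10·log₁₀(19420000) = 72.88 dB SPL.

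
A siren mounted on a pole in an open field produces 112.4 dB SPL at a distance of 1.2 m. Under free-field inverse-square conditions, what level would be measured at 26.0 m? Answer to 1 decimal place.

85.7 dB SPL

Free-field point source: level drops by 20·log₁₀ of the distance ratio.
ΔL = −20·log₁₀(26.0/1.2) = -26.72 dB, so L₂ = 112.4 + (-26.72) = 85.7 dB SPL.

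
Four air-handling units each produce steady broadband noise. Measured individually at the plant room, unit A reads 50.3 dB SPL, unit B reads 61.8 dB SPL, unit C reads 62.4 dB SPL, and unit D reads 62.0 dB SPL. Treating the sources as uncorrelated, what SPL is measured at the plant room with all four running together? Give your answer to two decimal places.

66.94 dB SPL

Uncorrelated sources add in intensity (power), not in dB.
L_total = 10·log₁₀(10^(50.3/10) + 10^(61.8/10) + 10^(62.4/10) + 10^(62.0/10)) = 10·log₁₀(4943000) = 66.94 dB SPL.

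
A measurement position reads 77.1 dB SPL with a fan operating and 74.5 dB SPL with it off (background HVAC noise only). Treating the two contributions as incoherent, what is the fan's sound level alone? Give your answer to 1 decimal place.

Subtract intensities: L_src = 10·log₁₀(10^(L_total/10) − 10^(L_bg/10)).
L_src = 10·log₁₀(10^(77.1/10) − 10^(74.5/10)) = 10·log₁₀(23100000) = 73.6 dB SPL.

73.6 dB SPL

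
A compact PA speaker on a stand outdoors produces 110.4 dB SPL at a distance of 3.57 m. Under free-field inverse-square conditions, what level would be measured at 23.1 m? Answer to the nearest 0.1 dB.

Free-field point source: level drops by 20·log₁₀ of the distance ratio.
ΔL = −20·log₁₀(23.1/3.57) = -16.22 dB, so L₂ = 110.4 + (-16.22) = 94.2 dB SPL.

94.2 dB SPL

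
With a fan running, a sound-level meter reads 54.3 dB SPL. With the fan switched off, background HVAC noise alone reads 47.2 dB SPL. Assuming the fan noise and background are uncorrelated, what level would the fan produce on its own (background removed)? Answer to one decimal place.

53.4 dB SPL

Subtract intensities: L_src = 10·log₁₀(10^(L_total/10) − 10^(L_bg/10)).
L_src = 10·log₁₀(10^(54.3/10) − 10^(47.2/10)) = 10·log₁₀(216700) = 53.4 dB SPL.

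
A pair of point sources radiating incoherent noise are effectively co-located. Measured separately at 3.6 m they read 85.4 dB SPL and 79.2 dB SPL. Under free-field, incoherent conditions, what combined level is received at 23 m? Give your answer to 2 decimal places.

70.23 dB SPL

Combined at 3.6 m: 10·log₁₀(10^(85.4/10)+10^(79.2/10)) = 86.334 dB SPL.
Then apply −20·log₁₀(23/3.6) = -16.109 dB → 70.23 dB SPL.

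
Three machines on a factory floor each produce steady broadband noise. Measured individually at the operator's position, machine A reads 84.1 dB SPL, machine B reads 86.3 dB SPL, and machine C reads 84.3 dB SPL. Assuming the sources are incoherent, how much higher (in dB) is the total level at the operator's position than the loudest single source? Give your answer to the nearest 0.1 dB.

Incoherent sources sum as intensities:
L_total = 10·log₁₀(10^(84.1/10) + 10^(86.3/10) + 10^(84.3/10)) = 89.79 dB SPL.
Excess over the loudest (86.3 dB): 89.79 − 86.3 = 3.5 dB.

3.5 dB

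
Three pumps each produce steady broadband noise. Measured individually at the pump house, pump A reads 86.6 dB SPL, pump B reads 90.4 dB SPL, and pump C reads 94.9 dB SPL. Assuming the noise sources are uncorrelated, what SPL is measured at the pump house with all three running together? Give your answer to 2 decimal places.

Incoherent sources sum as intensities:
L_total = 10·log₁₀(10^(86.6/10) + 10^(90.4/10) + 10^(94.9/10)) = 10·log₁₀(4644000000) = 96.67 dB SPL.

96.67 dB SPL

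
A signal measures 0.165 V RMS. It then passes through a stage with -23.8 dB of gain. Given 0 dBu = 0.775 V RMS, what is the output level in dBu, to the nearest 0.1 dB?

-37.2 dBu

Input level: 20·log₁₀(0.165/0.775) = -13.44 dBu.
Output: -13.44 − 23.8 = -37.2 dBu.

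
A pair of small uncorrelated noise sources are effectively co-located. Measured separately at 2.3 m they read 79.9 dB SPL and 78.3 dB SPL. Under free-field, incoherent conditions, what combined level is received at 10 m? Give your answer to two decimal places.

69.42 dB SPL

Combined at 2.3 m: 10·log₁₀(10^(79.9/10)+10^(78.3/10)) = 82.184 dB SPL.
Then apply −20·log₁₀(10/2.3) = -12.765 dB → 69.42 dB SPL.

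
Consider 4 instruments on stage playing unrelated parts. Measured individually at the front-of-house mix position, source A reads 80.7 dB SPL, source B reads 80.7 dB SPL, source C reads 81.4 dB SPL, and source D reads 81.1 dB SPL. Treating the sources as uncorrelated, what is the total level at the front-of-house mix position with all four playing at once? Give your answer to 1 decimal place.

Uncorrelated sources add in intensity (power), not in dB.
L_total = 10·log₁₀(10^(80.7/10) + 10^(80.7/10) + 10^(81.4/10) + 10^(81.1/10)) = 10·log₁₀(501800000) = 87.0 dB SPL.

87.0 dB SPL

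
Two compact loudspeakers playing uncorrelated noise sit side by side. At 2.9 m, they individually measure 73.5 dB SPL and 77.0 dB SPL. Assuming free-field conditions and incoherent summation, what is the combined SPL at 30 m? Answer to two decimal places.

Combined at 2.9 m: 10·log₁₀(10^(73.5/10)+10^(77.0/10)) = 78.604 dB SPL.
Then apply −20·log₁₀(30/2.9) = -20.294 dB → 58.31 dB SPL.

58.31 dB SPL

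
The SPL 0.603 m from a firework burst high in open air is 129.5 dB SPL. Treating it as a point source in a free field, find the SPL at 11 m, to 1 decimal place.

104.3 dB SPL

Inverse-square spreading gives ΔL = −20·log₁₀(d₂/d₁).
ΔL = −20·log₁₀(11/0.603) = -25.22 dB, so L₂ = 129.5 + (-25.22) = 104.3 dB SPL.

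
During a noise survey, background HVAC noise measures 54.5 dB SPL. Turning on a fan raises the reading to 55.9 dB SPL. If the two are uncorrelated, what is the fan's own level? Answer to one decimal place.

50.3 dB SPL

Remove the background by subtracting linear intensities:
L_src = 10·log₁₀(10^(55.9/10) − 10^(54.5/10)) = 10·log₁₀(107200) = 50.3 dB SPL.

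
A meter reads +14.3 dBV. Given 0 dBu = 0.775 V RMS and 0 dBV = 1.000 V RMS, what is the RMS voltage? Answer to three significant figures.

V = 1.000 V × 10^(+14.3/20).
= 1.000 × 5.188 = 5.19 V.

5.19 V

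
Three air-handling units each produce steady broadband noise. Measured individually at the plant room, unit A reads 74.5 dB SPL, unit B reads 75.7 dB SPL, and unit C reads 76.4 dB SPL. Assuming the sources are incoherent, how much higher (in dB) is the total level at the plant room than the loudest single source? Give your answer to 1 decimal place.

4.0 dB

Uncorrelated sources add in intensity (power), not in dB.
L_total = 10·log₁₀(10^(74.5/10) + 10^(75.7/10) + 10^(76.4/10)) = 80.37 dB SPL.
Excess over the loudest (76.4 dB): 80.37 − 76.4 = 4.0 dB.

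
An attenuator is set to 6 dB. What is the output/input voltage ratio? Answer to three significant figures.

0.501

Voltage ratio = 10^(dB/20).
10^(-6/20) = 10^(-0.3000) = 0.501.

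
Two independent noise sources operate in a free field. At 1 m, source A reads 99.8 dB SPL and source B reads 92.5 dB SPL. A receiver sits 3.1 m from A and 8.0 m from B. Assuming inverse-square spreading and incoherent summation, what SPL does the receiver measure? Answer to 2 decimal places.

At the listener: L_A = 99.8 − 20·log₁₀(3.1) = 89.973 dB; L_B = 92.5 − 20·log₁₀(8.0) = 74.438 dB.
Combined: 10·log₁₀(10^(89.973/10)+10^(74.438/10)) = 90.09 dB SPL.

90.09 dB SPL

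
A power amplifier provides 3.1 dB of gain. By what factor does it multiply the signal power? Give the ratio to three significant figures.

2.04

Power ratio = 10^(dB/10).
10^(3.1/10) = 10^(0.3100) = 2.04.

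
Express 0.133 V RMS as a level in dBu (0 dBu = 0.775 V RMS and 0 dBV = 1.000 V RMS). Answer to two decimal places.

-15.31 dBu

dBu = 20·log₁₀(V / 0.775 V).
20·log₁₀(0.133/0.775) = -15.31 dBu.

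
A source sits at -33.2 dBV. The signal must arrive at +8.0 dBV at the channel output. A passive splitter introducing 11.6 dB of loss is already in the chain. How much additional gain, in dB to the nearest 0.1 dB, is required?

The required make-up gain is the shortfall in the dB sum.
G = +8.0 − (-33.2) + 11.6 = 52.8 dB.

52.8 dB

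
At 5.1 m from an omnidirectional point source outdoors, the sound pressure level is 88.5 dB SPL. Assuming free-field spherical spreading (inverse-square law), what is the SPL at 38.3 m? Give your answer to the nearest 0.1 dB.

71.0 dB SPL

For a point source in a free field, ΔL = −20·log₁₀(d₂/d₁).
ΔL = −20·log₁₀(38.3/5.1) = -17.51 dB, so L₂ = 88.5 + (-17.51) = 71.0 dB SPL.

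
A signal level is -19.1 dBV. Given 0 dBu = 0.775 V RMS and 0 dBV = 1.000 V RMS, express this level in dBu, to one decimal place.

The offset between the scales is 20·log₁₀(0.775/1.000) = −2.214 dB.
So dBu = -19.1 + 2.214 = -16.9 dBu.

-16.9 dBu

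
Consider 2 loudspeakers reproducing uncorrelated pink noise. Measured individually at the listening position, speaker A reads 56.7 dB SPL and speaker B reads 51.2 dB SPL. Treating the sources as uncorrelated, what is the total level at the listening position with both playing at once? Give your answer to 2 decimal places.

57.78 dB SPL

Add the sources as powers (linear), then convert back to dB:
L_total = 10·log₁₀(10^(56.7/10) + 10^(51.2/10)) = 10·log₁₀(599600) = 57.78 dB SPL.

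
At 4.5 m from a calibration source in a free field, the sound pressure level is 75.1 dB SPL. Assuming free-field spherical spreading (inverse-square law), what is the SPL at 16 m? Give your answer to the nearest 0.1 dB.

64.1 dB SPL

Free-field point source: level drops by 20·log₁₀ of the distance ratio.
ΔL = −20·log₁₀(16/4.5) = -11.02 dB, so L₂ = 75.1 + (-11.02) = 64.1 dB SPL.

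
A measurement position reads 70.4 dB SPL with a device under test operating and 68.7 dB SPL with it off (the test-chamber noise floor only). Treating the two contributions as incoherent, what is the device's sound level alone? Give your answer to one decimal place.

65.5 dB SPL

Subtract intensities: L_src = 10·log₁₀(10^(L_total/10) − 10^(L_bg/10)).
L_src = 10·log₁₀(10^(70.4/10) − 10^(68.7/10)) = 10·log₁₀(3552000) = 65.5 dB SPL.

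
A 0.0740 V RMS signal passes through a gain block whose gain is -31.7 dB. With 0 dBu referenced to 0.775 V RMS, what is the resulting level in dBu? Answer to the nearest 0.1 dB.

Input level: 20·log₁₀(0.0740/0.775) = -20.40 dBu.
Output: -20.40 − 31.7 = -52.1 dBu.

-52.1 dBu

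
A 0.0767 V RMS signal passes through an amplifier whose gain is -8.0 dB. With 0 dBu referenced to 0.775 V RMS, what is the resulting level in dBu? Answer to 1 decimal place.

-28.1 dBu

Input level: 20·log₁₀(0.0767/0.775) = -20.09 dBu.
Output: -20.09 − 8.0 = -28.1 dBu.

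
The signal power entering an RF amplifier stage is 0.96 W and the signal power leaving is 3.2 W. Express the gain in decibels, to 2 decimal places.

Power ratio → dB uses the 10·log₁₀ form:
10·log₁₀(3.2/0.96) = 10·log₁₀(3.333) = 5.23 dB.

5.23 dB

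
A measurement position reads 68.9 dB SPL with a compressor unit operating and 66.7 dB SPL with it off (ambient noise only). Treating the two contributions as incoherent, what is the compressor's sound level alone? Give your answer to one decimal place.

64.9 dB SPL

Background correction is a power subtraction:
L_src = 10·log₁₀(10^(68.9/10) − 10^(66.7/10)) = 10·log₁₀(3085000) = 64.9 dB SPL.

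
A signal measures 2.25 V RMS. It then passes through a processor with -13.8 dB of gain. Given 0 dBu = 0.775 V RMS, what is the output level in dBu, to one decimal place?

Input level: 20·log₁₀(2.25/0.775) = 9.26 dBu.
Output: 9.26 − 13.8 = -4.5 dBu.

-4.5 dBu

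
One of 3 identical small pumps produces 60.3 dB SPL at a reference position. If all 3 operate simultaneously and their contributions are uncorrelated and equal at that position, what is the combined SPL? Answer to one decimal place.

65.1 dB SPL

3 equal incoherent sources raise the level by 10·log₁₀(3) = 4.77 dB.
L_total = 60.3 + 4.77 = 65.1 dB SPL.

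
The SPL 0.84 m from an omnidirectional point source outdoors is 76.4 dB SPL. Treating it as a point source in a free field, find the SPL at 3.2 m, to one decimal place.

64.8 dB SPL

Inverse-square spreading gives ΔL = −20·log₁₀(d₂/d₁).
ΔL = −20·log₁₀(3.2/0.84) = -11.62 dB, so L₂ = 76.4 + (-11.62) = 64.8 dB SPL.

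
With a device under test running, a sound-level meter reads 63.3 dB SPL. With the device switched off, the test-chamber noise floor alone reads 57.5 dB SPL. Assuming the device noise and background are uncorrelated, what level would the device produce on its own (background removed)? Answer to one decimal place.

62.0 dB SPL

Background correction is a power subtraction:
L_src = 10·log₁₀(10^(63.3/10) − 10^(57.5/10)) = 10·log₁₀(1576000) = 62.0 dB SPL.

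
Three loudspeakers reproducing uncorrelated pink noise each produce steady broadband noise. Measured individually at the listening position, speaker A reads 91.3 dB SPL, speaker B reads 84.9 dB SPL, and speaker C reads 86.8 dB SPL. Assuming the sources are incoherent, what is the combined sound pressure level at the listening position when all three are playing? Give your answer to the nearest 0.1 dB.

Add the sources as powers (linear), then convert back to dB:
L_total = 10·log₁₀(10^(91.3/10) + 10^(84.9/10) + 10^(86.8/10)) = 10·log₁₀(2137000000) = 93.3 dB SPL.

93.3 dB SPL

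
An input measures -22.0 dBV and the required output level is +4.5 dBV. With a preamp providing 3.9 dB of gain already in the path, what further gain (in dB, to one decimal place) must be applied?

The required make-up gain is the shortfall in the dB sum.
G = +4.5 − (-22.0) − 3.9 = 22.6 dB.

22.6 dB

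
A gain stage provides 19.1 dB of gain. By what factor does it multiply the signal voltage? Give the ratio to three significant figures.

Voltage ratio = 10^(dB/20).
10^(19.1/20) = 10^(0.9550) = 9.02.

9.02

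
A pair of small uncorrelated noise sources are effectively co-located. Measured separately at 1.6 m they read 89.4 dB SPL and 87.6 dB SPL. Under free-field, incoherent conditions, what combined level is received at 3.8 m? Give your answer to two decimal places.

84.09 dB SPL

Combined at 1.6 m: 10·log₁₀(10^(89.4/10)+10^(87.6/10)) = 91.603 dB SPL.
Then apply −20·log₁₀(3.8/1.6) = -7.513 dB → 84.09 dB SPL.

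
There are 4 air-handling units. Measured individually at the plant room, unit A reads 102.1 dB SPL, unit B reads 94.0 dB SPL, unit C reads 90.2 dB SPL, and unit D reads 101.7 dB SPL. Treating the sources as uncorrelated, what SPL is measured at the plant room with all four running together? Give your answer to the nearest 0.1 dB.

Uncorrelated sources add in intensity (power), not in dB.
L_total = 10·log₁₀(10^(102.1/10) + 10^(94.0/10) + 10^(90.2/10) + 10^(101.7/10)) = 10·log₁₀(34568000000) = 105.4 dB SPL.

105.4 dB SPL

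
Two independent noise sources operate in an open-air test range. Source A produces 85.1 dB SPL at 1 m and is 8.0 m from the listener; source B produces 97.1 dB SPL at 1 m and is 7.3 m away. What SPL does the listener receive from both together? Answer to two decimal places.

80.06 dB SPL

At the listener: L_A = 85.1 − 20·log₁₀(8.0) = 67.038 dB; L_B = 97.1 − 20·log₁₀(7.3) = 79.834 dB.
Combined: 10·log₁₀(10^(67.038/10)+10^(79.834/10)) = 80.06 dB SPL.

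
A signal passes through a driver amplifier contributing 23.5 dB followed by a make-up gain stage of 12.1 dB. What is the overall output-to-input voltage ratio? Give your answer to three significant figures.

60.3

Net gain = 23.5 + 12.1 = 35.6 dB.
Voltage ratio = 10^(35.6/20) = 60.3.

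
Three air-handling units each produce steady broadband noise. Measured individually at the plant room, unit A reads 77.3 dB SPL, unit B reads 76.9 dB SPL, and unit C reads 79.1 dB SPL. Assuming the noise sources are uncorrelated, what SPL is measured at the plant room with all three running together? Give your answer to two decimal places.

Incoherent sources sum as intensities:
L_total = 10·log₁₀(10^(77.3/10) + 10^(76.9/10) + 10^(79.1/10)) = 10·log₁₀(184000000) = 82.65 dB SPL.

82.65 dB SPL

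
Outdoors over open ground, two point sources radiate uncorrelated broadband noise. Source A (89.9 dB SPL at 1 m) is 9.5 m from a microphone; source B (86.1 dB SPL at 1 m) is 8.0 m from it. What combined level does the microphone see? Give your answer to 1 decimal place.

At the listener: L_A = 89.9 − 20·log₁₀(9.5) = 70.35 dB; L_B = 86.1 − 20·log₁₀(8.0) = 68.04 dB.
Combined: 10·log₁₀(10^(70.35/10)+10^(68.04/10)) = 72.4 dB SPL.

72.4 dB SPL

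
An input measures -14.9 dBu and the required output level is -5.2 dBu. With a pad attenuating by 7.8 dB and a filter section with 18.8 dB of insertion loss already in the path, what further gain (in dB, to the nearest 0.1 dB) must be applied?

36.3 dB

The required make-up gain is the shortfall in the dB sum.
G = -5.2 − (-14.9) + 7.8 + 18.8 = 36.3 dB.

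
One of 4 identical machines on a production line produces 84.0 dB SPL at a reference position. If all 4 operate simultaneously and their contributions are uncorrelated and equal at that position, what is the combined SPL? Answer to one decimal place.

4 equal incoherent sources raise the level by 10·log₁₀(4) = 6.02 dB.
L_total = 84.0 + 6.02 = 90.0 dB SPL.

90.0 dB SPL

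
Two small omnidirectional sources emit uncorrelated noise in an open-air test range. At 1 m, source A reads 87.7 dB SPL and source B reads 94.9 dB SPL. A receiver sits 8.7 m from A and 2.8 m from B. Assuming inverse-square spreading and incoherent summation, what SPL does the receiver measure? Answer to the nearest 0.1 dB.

86.0 dB SPL

At the listener: L_A = 87.7 − 20·log₁₀(8.7) = 68.91 dB; L_B = 94.9 − 20·log₁₀(2.8) = 85.96 dB.
Combined: 10·log₁₀(10^(68.91/10)+10^(85.96/10)) = 86.0 dB SPL.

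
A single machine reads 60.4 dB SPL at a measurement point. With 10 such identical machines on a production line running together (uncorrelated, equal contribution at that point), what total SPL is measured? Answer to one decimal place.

10 equal incoherent sources raise the level by 10·log₁₀(10) = 10.00 dB.
L_total = 60.4 + 10.00 = 70.4 dB SPL.

70.4 dB SPL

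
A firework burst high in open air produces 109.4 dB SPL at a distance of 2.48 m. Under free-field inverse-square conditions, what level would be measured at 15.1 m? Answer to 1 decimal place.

Free-field point source: level drops by 20·log₁₀ of the distance ratio.
ΔL = −20·log₁₀(15.1/2.48) = -15.69 dB, so L₂ = 109.4 + (-15.69) = 93.7 dB SPL.

93.7 dB SPL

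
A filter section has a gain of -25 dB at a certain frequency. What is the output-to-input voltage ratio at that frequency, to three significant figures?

Voltage ratio = 10^(dB/20).
10^(-25/20) = 10^(-1.250) = 0.0562.

0.0562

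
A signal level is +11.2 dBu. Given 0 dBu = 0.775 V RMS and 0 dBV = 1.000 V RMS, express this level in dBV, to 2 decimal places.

The offset between the scales is 20·log₁₀(0.775/1.000) = −2.214 dB.
So dBV = +11.2 − 2.214 = +8.99 dBV.

+8.99 dBV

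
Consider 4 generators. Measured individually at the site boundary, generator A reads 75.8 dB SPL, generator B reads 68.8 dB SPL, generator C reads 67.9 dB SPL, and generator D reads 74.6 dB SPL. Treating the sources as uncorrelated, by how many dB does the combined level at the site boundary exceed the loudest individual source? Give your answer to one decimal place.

3.3 dB

Add the sources as powers (linear), then convert back to dB:
L_total = 10·log₁₀(10^(75.8/10) + 10^(68.8/10) + 10^(67.9/10) + 10^(74.6/10)) = 79.06 dB SPL.
Excess over the loudest (75.8 dB): 79.06 − 75.8 = 3.3 dB.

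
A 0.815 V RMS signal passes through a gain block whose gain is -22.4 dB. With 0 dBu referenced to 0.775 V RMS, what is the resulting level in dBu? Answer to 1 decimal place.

-22.0 dBu

Input level: 20·log₁₀(0.815/0.775) = 0.44 dBu.
Output: 0.44 − 22.4 = -22.0 dBu.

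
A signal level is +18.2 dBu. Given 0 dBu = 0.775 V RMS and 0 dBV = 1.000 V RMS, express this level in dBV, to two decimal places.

+15.99 dBV

The offset between the scales is 20·log₁₀(0.775/1.000) = −2.214 dB.
So dBV = +18.2 − 2.214 = +15.99 dBV.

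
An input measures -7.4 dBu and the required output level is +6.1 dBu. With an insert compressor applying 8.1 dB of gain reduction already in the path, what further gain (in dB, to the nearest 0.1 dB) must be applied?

The required make-up gain is the shortfall in the dB sum.
G = +6.1 − (-7.4) + 8.1 = 21.6 dB.

21.6 dB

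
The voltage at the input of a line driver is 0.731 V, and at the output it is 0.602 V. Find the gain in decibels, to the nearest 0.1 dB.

-1.7 dB

Voltage ratio → dB uses the 20·log₁₀ form:
20·log₁₀(0.602/0.731) = 20·log₁₀(0.8235) = -1.7 dB.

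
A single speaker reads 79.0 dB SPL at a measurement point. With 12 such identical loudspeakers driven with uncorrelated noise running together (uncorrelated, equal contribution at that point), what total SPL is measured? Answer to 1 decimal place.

89.8 dB SPL

12 equal incoherent sources raise the level by 10·log₁₀(12) = 10.79 dB.
L_total = 79.0 + 10.79 = 89.8 dB SPL.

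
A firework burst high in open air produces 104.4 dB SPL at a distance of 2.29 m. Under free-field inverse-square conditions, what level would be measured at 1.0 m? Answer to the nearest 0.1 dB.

For a point source in a free field, ΔL = −20·log₁₀(d₂/d₁).
ΔL = −20·log₁₀(1.0/2.29) = 7.20 dB, so L₂ = 104.4 + (7.20) = 111.6 dB SPL.

111.6 dB SPL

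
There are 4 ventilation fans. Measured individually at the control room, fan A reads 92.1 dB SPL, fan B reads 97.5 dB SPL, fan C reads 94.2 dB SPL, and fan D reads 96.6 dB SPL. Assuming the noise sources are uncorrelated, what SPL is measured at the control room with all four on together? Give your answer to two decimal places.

101.60 dB SPL

Incoherent sources sum as intensities:
L_total = 10·log₁₀(10^(92.1/10) + 10^(97.5/10) + 10^(94.2/10) + 10^(96.6/10)) = 10·log₁₀(14446000000) = 101.60 dB SPL.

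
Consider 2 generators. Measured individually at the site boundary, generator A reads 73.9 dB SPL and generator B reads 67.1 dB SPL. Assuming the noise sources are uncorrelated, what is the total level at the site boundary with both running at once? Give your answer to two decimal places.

74.72 dB SPL

Incoherent sources sum as intensities:
L_total = 10·log₁₀(10^(73.9/10) + 10^(67.1/10)) = 10·log₁₀(29680000) = 74.72 dB SPL.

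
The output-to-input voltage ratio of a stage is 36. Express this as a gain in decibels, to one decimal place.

31.1 dB

For a voltage ratio, dB = 20·log₁₀(V₂/V₁).
20·log₁₀(36) = 31.1 dB.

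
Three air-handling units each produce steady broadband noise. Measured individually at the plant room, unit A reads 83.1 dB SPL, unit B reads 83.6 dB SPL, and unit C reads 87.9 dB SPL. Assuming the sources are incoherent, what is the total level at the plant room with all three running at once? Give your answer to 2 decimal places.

90.21 dB SPL

Incoherent sources sum as intensities:
L_total = 10·log₁₀(10^(83.1/10) + 10^(83.6/10) + 10^(87.9/10)) = 10·log₁₀(1050000000) = 90.21 dB SPL.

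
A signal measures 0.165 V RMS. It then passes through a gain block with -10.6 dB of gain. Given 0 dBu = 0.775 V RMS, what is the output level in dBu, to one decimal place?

-24.0 dBu

Input level: 20·log₁₀(0.165/0.775) = -13.44 dBu.
Output: -13.44 − 10.6 = -24.0 dBu.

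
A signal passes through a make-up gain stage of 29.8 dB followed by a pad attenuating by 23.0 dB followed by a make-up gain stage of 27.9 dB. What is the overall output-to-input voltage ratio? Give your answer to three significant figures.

Net gain = 29.8 + (−23.0) + 27.9 = 34.7 dB.
Voltage ratio = 10^(34.7/20) = 54.3.

54.3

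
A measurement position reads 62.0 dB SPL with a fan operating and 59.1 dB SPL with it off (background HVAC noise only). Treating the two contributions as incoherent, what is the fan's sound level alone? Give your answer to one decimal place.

Remove the background by subtracting linear intensities:
L_src = 10·log₁₀(10^(62.0/10) − 10^(59.1/10)) = 10·log₁₀(772100) = 58.9 dB SPL.

58.9 dB SPL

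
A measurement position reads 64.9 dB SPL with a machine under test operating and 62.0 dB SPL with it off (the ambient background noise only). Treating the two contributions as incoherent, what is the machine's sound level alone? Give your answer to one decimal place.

61.8 dB SPL

Remove the background by subtracting linear intensities:
L_src = 10·log₁₀(10^(64.9/10) − 10^(62.0/10)) = 10·log₁₀(1505000) = 61.8 dB SPL.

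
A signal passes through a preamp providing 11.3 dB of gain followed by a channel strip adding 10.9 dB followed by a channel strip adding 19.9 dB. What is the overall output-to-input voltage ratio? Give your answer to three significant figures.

127

Net gain = 11.3 + 10.9 + 19.9 = 42.1 dB.
Voltage ratio = 10^(42.1/20) = 127.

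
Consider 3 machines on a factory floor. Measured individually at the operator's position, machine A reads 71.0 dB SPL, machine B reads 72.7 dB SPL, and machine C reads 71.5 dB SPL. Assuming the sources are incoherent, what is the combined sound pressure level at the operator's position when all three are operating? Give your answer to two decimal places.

76.56 dB SPL

Add the sources as powers (linear), then convert back to dB:
L_total = 10·log₁₀(10^(71.0/10) + 10^(72.7/10) + 10^(71.5/10)) = 10·log₁₀(45340000) = 76.56 dB SPL.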